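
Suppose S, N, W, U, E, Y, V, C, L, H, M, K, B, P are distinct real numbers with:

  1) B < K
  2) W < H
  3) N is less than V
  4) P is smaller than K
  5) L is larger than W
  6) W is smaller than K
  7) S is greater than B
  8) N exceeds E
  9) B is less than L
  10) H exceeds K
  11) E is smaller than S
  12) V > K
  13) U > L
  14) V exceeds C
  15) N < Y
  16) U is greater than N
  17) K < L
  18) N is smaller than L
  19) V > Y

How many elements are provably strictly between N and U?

The relations place N below U. An element lies strictly between them when it is forced above N and also forced below U.
Above N: {Y, L, V}. Below U: {W, P, E, B, K, L}.
Intersection: {L} — 1.

1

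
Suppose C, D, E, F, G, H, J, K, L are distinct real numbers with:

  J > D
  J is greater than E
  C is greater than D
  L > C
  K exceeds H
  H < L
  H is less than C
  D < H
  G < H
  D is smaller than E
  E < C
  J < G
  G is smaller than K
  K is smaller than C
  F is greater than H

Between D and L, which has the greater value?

Chaining the given relations: D < E < J < G < H < K < C < L.
So D < L; L is the larger of the two.

L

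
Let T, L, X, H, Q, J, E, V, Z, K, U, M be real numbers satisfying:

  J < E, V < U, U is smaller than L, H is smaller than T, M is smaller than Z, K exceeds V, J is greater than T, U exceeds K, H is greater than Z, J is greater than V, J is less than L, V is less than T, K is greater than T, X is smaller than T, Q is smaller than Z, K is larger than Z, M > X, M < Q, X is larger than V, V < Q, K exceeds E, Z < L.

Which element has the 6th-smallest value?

The consecutive relations fix a unique order: V < X < M < Q < Z < H < T < J < E < K < U < L.
The 6th smallest is H.

H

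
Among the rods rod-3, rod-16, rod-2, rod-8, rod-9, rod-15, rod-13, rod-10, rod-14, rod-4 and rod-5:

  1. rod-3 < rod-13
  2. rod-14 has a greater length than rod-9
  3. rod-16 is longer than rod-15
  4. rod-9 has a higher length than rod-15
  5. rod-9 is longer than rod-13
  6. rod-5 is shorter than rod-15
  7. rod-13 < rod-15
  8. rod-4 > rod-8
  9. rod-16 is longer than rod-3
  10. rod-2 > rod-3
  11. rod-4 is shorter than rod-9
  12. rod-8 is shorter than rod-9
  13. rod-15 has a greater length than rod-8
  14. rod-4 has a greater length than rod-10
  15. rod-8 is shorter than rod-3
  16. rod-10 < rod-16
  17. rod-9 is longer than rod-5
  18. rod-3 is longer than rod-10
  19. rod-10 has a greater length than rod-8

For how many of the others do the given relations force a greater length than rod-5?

The elements the relations force above rod-5 are rod-15, rod-16, rod-9, rod-14 — no chain reaches any other.
That is 4.

4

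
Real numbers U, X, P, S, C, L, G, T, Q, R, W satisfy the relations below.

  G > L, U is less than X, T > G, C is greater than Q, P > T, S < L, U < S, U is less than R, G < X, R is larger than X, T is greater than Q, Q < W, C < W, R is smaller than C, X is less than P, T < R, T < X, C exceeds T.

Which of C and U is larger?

Following the relations from U: U < S < L < G < T < X < R < C.
So U < C; C is the larger of the two.

C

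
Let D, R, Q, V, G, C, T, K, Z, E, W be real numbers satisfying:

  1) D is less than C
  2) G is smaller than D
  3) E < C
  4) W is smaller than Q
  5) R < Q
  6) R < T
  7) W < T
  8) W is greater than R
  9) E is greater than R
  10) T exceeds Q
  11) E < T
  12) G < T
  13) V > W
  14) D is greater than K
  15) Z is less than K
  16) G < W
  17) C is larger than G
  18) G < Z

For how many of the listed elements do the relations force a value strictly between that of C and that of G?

3

Chaining upward from G reaches: Z, K, W, Q, D, T, V.
Chaining downward from C reaches: R, E, Z, K, D.
Strictly between G and C are those in both lists: Z, K, D — 3 elements.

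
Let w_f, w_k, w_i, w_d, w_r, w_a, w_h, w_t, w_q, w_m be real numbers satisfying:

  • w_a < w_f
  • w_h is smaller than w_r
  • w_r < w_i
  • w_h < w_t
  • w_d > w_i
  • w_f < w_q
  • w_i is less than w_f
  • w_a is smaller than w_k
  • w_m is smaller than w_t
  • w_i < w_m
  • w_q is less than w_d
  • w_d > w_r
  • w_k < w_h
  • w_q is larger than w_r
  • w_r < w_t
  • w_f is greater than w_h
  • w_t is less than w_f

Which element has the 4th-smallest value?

w_r

Chaining the given pairs: w_a < w_k < w_h < w_r < w_i < w_m < w_t < w_f < w_q < w_d.
The 4th smallest is w_r.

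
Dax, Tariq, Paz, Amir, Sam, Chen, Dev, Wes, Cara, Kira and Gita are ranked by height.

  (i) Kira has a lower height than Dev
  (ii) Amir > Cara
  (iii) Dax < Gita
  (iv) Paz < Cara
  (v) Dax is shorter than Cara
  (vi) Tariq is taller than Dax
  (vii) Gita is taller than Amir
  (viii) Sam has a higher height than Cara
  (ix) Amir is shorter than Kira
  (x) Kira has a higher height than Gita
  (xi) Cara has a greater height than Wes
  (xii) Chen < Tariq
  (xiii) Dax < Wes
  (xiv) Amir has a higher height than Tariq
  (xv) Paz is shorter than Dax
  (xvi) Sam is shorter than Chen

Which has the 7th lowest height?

Tariq

The consecutive relations fix a unique order: Paz < Dax < Wes < Cara < Sam < Chen < Tariq < Amir < Gita < Kira < Dev.
The 7th smallest is Tariq.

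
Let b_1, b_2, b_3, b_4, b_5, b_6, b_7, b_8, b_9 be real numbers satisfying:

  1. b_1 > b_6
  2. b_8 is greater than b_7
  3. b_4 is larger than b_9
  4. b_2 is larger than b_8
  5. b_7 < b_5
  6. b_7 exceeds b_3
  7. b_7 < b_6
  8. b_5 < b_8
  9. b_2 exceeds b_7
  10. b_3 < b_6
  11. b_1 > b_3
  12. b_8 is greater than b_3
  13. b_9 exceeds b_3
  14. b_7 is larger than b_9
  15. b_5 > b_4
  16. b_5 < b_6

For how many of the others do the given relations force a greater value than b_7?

5

The elements the relations force above b_7 are b_5, b_8, b_6, b_2, b_1 — no chain reaches any other.
That is 5.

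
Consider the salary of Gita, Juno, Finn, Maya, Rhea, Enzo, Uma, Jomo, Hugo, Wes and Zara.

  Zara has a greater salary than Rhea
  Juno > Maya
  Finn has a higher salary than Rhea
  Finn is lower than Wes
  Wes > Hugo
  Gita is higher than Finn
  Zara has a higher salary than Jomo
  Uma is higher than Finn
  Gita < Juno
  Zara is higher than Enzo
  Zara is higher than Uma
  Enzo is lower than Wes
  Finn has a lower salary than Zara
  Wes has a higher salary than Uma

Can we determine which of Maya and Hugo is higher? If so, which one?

Following every chain through Hugo: above Hugo we get Wes.
Maya is not reached, and no chain runs the other way from Maya to Hugo.
So the given relations leave the order of Hugo and Maya undetermined.

undetermined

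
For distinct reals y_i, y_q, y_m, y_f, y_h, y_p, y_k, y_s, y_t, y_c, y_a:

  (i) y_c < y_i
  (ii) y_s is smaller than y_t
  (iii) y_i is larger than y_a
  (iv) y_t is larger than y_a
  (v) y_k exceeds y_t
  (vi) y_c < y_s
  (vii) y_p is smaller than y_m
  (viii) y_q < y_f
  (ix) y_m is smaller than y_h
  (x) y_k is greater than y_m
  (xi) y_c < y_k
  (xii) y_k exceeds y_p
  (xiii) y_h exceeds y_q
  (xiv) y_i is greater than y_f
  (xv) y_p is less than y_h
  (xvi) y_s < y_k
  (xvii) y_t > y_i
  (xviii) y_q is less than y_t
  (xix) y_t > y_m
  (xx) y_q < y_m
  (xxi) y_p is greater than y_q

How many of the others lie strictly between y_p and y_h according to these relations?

1

Chaining upward from y_p reaches: y_m, y_t, y_k.
Chaining downward from y_h reaches: y_q, y_m.
Strictly between y_p and y_h are those in both lists: y_m — 1 element.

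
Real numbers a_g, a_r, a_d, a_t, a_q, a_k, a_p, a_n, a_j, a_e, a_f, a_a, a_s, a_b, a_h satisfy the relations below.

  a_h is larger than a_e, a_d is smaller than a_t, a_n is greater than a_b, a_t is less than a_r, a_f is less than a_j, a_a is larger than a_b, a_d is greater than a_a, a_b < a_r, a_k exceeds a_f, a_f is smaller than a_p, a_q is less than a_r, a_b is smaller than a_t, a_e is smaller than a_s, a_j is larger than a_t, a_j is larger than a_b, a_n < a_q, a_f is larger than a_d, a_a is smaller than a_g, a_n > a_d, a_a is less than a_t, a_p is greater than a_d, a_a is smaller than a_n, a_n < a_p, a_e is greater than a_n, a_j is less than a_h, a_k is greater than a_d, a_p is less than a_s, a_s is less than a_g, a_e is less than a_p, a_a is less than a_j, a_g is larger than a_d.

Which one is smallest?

a_b

Chaining upward from a_b: directly above it, a_a, a_n, a_t, a_j, a_r; then a_d, a_e, a_p, a_q, a_h, a_g; then a_f, a_k, a_s.
That covers every other element, and nothing is given below a_b, so a_b is the smallest.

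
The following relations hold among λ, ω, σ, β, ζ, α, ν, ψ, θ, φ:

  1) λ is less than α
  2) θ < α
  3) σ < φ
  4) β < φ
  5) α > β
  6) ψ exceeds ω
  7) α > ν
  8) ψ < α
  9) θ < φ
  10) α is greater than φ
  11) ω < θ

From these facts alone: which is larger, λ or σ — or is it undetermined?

Following every chain through λ: above λ we get α.
σ is not reached, and no chain runs the other way from σ to λ.
So the given relations leave the order of λ and σ undetermined.

undetermined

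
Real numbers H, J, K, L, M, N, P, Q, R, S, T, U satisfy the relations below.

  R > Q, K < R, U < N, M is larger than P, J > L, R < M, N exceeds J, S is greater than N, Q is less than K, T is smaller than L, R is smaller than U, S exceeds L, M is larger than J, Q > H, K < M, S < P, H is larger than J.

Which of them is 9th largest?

Piecing the relations together gives one ordering: T < L < J < H < Q < K < R < U < N < S < P < M.
Counting 9 from the largest end gives H.

H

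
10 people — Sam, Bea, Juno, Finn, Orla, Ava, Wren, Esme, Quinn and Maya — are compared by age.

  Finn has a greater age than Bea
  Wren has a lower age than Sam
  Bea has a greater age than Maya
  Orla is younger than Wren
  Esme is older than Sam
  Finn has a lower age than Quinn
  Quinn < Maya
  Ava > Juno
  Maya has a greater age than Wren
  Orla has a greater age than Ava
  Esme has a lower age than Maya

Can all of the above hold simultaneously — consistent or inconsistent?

inconsistent

We have Quinn < Maya stated directly, yet also Maya < Bea < Finn < Quinn by chaining the others — so Maya < Quinn. Contradiction.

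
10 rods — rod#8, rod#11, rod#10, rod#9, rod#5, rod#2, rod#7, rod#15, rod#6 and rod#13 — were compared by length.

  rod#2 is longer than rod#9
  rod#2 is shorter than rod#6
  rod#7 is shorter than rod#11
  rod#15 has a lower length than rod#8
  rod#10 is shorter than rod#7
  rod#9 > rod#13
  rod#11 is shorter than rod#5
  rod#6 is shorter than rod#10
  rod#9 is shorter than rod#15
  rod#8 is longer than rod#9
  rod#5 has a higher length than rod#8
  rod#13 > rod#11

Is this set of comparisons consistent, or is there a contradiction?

We have rod#9 < rod#2 stated directly, yet also rod#2 < rod#6 < rod#10 < rod#7 < rod#11 < rod#13 < rod#9 by chaining the others — so rod#2 < rod#9. Contradiction.

inconsistent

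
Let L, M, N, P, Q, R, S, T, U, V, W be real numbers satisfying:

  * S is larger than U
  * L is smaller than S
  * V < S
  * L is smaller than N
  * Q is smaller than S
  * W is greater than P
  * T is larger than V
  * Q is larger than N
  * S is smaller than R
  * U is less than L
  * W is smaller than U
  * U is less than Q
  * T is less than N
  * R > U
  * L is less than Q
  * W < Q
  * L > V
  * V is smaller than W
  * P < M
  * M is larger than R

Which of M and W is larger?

M

Link the given pairs in sequence: W < U; U < L; L < N; N < Q; Q < S; S < R; R < M.
Chaining these gives W < U < L < N < Q < S < R < M.
So W < M; M is the larger of the two.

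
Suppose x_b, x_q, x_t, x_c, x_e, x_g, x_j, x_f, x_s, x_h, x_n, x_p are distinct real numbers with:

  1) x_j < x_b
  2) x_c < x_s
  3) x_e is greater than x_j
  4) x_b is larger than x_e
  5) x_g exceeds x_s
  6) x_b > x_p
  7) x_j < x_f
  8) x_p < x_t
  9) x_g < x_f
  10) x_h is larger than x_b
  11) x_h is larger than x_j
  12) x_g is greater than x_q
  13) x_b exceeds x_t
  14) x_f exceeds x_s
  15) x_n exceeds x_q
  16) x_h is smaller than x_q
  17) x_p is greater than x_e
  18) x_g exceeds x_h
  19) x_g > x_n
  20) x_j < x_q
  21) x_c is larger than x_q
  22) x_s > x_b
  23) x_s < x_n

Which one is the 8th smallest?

Chaining the given pairs: x_j < x_e < x_p < x_t < x_b < x_h < x_q < x_c < x_s < x_n < x_g < x_f.
Counting 8 from the smallest end gives x_c.

x_c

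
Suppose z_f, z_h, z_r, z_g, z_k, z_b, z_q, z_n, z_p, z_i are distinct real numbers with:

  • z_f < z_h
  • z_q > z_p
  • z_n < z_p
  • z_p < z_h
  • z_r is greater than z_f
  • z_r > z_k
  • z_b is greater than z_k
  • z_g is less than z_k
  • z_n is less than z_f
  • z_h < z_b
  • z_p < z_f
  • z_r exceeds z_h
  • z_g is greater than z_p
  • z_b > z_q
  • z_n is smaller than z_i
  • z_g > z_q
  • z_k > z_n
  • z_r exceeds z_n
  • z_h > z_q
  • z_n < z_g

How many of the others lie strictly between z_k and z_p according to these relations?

Chaining upward from z_p reaches: z_q, z_g, z_f, z_h, z_r, z_b.
Chaining downward from z_k reaches: z_n, z_q, z_g.
Strictly between z_p and z_k are those in both lists: z_q, z_g — 2 elements.

2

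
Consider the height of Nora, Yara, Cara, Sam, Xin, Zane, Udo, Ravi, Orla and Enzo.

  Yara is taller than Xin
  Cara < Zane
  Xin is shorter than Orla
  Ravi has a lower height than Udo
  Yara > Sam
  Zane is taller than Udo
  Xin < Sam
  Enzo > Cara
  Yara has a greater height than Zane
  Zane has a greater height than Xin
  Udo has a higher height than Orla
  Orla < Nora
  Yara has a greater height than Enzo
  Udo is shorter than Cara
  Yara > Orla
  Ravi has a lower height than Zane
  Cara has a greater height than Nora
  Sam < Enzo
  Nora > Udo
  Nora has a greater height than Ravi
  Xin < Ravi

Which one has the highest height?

Xin is not greatest since Xin < Ravi; Orla is not greatest since Orla < Yara; Ravi is not greatest since Ravi < Nora; Sam is not greatest since Sam < Enzo; Udo is not greatest since Udo < Cara; Nora is not greatest since Nora < Cara; Cara is not greatest since Cara < Zane; Enzo is not greatest since Enzo < Yara; Zane is not greatest since Zane < Yara.
Only Yara has nothing above it, so Yara is the highest height.

Yara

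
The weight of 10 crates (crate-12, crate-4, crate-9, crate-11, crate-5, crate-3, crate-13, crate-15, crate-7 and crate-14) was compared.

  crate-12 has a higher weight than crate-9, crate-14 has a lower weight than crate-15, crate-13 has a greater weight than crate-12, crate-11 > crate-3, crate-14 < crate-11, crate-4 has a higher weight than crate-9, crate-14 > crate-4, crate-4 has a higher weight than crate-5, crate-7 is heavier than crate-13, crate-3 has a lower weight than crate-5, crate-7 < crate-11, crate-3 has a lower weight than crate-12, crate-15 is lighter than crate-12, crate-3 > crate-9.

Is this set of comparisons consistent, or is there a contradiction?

Every relation is compatible with crate-9 < crate-3 < crate-5 < crate-4 < crate-14 < crate-15 < crate-12 < crate-13 < crate-7 < crate-11; the set is consistent.

consistent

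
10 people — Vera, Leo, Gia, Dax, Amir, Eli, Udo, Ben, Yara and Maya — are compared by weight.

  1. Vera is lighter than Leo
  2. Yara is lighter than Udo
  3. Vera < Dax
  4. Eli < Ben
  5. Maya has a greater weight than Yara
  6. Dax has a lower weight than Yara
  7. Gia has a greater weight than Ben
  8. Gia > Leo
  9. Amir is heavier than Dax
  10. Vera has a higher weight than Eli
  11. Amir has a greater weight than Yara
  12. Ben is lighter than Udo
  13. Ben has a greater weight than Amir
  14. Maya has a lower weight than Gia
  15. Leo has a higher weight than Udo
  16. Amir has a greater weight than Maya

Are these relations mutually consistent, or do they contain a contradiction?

The single ordering Eli < Vera < Dax < Yara < Maya < Amir < Ben < Udo < Leo < Gia satisfies every listed relation, so no contradiction arises.

consistent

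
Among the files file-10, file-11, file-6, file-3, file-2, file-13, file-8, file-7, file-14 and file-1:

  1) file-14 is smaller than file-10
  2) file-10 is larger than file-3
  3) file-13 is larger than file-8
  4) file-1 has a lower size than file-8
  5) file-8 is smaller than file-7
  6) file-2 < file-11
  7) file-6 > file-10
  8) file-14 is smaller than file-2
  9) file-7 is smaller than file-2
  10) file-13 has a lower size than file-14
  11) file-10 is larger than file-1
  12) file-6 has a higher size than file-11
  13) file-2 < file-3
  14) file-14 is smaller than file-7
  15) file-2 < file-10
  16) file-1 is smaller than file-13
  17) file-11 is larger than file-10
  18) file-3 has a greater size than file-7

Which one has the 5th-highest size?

Piecing the relations together gives one ordering: file-1 < file-8 < file-13 < file-14 < file-7 < file-2 < file-3 < file-10 < file-11 < file-6.
The 5th largest is file-2.

file-2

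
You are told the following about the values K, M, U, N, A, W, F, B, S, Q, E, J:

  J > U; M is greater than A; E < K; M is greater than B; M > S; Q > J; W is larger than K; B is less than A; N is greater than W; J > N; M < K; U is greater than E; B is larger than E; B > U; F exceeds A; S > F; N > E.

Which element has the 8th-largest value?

The consecutive relations fix a unique order: E < U < B < A < F < S < M < K < W < N < J < Q.
The 8th largest is F.

F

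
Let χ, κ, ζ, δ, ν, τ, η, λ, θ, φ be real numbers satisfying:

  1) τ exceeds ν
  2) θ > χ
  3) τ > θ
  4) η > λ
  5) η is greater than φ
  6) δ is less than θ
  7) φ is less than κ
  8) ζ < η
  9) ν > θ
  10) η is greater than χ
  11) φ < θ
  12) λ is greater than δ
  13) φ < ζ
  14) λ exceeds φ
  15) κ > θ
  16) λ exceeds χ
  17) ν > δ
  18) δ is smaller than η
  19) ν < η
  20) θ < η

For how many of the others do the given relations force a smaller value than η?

7

The elements the relations force below η are φ, χ, ζ, δ, θ, ν, λ — no chain reaches any other.
That is 7.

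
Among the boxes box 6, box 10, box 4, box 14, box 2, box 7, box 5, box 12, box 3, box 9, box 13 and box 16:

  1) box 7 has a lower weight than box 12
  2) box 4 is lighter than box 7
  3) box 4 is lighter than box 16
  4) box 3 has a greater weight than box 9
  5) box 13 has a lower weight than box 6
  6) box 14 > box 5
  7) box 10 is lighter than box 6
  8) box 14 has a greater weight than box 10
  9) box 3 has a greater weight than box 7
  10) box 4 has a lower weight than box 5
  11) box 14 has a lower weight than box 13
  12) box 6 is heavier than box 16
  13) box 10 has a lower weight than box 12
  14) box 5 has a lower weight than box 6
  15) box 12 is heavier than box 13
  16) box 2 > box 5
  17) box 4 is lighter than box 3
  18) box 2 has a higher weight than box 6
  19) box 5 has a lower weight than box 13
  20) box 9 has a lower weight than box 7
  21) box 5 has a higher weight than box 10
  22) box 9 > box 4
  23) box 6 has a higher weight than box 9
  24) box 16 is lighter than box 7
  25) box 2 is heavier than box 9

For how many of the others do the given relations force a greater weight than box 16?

5

From box 16 the given relations immediately reach box 7, box 6.
From those, box 12, box 2, box 3 — 5 in total.
Nothing else is reachable above box 16; 5 in all.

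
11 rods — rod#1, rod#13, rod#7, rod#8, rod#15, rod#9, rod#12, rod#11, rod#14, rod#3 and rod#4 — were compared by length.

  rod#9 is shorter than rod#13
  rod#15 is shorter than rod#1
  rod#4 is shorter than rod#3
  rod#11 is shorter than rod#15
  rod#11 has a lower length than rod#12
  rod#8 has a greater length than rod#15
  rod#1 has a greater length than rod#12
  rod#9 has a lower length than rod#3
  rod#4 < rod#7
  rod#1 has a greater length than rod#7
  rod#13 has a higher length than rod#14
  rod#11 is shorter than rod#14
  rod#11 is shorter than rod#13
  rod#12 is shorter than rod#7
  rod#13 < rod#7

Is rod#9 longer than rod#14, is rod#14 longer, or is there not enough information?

Following every chain through rod#9: above rod#9 we get rod#3, rod#13, rod#7, rod#1.
rod#14 is not reached, and no chain runs the other way from rod#14 to rod#9.
So the given relations leave the order of rod#9 and rod#14 undetermined.

undetermined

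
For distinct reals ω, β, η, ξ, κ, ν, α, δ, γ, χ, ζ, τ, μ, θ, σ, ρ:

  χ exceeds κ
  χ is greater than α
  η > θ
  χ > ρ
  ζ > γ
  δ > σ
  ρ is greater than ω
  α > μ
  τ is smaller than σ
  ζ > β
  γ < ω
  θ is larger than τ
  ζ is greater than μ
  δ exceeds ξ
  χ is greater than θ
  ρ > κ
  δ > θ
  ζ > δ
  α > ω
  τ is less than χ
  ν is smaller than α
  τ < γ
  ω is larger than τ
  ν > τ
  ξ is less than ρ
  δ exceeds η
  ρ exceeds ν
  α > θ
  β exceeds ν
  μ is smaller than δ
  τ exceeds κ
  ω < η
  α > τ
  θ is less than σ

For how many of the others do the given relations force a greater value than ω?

6

Directly above ω: η, α, ρ.
One step further: δ, χ (5 so far).
One step further: ζ (6 so far).
Nothing else is reachable above ω; 6 in all.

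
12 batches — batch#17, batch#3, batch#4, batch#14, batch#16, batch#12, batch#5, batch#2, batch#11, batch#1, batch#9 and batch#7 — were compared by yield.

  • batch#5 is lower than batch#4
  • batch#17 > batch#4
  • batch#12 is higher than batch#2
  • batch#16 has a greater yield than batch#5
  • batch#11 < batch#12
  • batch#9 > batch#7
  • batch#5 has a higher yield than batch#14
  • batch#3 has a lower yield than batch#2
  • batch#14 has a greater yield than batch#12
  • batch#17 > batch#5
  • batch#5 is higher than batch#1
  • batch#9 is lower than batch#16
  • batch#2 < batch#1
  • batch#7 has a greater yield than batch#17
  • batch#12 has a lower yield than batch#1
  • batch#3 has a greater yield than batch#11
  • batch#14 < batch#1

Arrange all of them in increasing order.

Nothing is placed below batch#11, so it is least; from there batch#11 < batch#3; batch#3 < batch#2; batch#2 < batch#12; batch#12 < batch#14; batch#14 < batch#1; batch#1 < batch#5; batch#5 < batch#4; batch#4 < batch#17; batch#17 < batch#7; batch#7 < batch#9; batch#9 < batch#16, each given directly.

batch#11 < batch#3 < batch#2 < batch#12 < batch#14 < batch#1 < batch#5 < batch#4 < batch#17 < batch#7 < batch#9 < batch#16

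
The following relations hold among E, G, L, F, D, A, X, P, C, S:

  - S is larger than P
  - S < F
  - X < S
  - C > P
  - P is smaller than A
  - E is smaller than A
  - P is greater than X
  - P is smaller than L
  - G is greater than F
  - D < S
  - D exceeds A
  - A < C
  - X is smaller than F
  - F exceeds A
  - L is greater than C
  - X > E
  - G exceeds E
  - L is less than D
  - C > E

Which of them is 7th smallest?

D

Piecing the relations together gives one ordering: E < X < P < A < C < L < D < S < F < G.
The 7th smallest is D.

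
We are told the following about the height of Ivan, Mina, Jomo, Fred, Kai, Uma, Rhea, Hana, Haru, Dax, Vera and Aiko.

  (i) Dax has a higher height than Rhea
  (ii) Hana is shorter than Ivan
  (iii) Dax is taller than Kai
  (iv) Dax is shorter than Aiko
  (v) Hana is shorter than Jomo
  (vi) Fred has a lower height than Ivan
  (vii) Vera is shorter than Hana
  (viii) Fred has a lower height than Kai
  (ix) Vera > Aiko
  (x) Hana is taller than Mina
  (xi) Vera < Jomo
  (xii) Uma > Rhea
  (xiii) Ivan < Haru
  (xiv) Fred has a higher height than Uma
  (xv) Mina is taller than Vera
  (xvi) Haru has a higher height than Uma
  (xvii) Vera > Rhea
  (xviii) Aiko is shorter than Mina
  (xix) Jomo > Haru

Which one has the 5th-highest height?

Mina

The consecutive relations fix a unique order: Rhea < Uma < Fred < Kai < Dax < Aiko < Vera < Mina < Hana < Ivan < Haru < Jomo.
The 5th largest is Mina.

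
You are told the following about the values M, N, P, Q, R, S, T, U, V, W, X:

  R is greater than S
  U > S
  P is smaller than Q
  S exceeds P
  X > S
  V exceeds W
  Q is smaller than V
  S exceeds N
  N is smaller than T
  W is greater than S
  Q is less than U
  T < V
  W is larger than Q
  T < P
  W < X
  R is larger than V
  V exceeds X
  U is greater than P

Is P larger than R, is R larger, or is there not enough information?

R

Chaining the given relations: P < Q < W < X < V < R.
So R is larger.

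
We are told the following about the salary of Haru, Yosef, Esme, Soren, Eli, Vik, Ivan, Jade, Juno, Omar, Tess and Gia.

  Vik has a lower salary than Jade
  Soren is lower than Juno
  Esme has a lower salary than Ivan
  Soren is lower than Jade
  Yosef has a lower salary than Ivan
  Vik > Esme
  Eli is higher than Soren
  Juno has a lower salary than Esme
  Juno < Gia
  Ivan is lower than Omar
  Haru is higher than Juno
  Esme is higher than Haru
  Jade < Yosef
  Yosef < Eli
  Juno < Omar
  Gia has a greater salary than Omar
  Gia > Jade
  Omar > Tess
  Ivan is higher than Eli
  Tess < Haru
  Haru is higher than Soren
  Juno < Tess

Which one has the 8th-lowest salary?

Chaining the given pairs: Soren < Juno < Tess < Haru < Esme < Vik < Jade < Yosef < Eli < Ivan < Omar < Gia.
Counting 8 from the smallest end gives Yosef.

Yosef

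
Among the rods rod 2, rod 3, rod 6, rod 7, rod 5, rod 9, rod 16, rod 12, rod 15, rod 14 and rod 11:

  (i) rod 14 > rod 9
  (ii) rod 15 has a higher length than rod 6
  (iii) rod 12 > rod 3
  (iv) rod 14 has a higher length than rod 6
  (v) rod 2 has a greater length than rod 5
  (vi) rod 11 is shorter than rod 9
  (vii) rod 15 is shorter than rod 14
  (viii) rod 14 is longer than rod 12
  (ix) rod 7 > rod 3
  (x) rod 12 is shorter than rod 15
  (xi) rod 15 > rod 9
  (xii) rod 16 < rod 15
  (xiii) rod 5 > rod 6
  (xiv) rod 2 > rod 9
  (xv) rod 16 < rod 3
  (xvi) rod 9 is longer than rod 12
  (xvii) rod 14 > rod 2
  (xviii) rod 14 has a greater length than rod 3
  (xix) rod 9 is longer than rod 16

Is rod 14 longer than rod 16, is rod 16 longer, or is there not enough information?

rod 16 < rod 3 < rod 12 < rod 9 < rod 15 < rod 14, by transitivity through rod 3, rod 12, rod 9, rod 15.
So rod 14 is longer.

rod 14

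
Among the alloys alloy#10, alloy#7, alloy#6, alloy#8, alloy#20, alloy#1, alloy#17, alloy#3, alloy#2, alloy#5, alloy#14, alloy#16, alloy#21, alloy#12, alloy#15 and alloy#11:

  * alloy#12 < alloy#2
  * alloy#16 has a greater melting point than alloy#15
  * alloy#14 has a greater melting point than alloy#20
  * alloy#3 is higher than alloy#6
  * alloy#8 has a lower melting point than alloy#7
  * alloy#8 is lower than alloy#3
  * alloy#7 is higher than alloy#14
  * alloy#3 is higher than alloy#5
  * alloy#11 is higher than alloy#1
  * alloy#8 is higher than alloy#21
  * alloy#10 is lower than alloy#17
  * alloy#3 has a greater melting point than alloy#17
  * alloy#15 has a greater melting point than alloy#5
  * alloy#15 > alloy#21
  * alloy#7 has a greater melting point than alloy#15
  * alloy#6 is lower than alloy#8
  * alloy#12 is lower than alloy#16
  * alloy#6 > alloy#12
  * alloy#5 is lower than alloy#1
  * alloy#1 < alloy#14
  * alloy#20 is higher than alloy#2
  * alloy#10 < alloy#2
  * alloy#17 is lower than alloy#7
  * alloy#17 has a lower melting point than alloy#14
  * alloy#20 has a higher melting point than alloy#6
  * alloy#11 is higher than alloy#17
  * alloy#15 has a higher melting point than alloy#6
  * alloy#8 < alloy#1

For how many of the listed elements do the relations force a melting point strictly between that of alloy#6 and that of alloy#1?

The relations place alloy#6 below alloy#1. An element lies strictly between them when it is forced above alloy#6 and also forced below alloy#1.
Above alloy#6: {alloy#20, alloy#8, alloy#15, alloy#14, alloy#11, alloy#3, alloy#16, alloy#7}. Below alloy#1: {alloy#21, alloy#12, alloy#8, alloy#5}.
Intersection: {alloy#8} — 1.

1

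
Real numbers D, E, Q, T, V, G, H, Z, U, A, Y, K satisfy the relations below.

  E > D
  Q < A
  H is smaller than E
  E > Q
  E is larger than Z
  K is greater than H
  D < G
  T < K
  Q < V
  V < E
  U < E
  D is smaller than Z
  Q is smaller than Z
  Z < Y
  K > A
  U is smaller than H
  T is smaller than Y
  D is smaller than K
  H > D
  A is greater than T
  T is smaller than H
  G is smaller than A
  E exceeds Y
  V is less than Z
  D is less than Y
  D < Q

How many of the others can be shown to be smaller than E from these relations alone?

The elements the relations force below E are T, D, Q, V, U, Z, Y, H — no chain reaches any other.
That is 8.

8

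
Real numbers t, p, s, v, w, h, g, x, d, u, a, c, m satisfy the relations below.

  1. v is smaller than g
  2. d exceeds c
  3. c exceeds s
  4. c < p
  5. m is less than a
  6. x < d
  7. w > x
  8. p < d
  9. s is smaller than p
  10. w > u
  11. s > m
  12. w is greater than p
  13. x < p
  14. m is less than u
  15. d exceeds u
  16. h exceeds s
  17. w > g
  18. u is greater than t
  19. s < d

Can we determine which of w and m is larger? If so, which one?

Chaining the given relations: m < s < c < p < w.
So w is larger.

w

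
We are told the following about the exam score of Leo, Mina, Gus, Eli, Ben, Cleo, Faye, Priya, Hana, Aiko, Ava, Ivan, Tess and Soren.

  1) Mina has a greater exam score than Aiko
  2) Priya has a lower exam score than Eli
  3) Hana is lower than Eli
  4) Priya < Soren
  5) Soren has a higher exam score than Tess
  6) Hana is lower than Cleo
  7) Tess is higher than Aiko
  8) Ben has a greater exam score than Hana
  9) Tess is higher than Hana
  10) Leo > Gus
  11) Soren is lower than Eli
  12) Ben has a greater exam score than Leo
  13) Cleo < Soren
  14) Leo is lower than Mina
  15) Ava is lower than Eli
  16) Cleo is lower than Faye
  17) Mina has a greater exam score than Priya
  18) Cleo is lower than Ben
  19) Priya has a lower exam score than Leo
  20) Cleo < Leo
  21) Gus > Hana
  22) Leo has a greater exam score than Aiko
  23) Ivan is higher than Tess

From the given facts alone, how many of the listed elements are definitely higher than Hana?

From Hana the given relations immediately reach Cleo, Gus, Tess, Ben, Eli.
From those, Faye, Leo, Soren, Ivan — 9 in total.
From those, Mina — 10 in total.
Nothing else is reachable above Hana; 10 in all.

10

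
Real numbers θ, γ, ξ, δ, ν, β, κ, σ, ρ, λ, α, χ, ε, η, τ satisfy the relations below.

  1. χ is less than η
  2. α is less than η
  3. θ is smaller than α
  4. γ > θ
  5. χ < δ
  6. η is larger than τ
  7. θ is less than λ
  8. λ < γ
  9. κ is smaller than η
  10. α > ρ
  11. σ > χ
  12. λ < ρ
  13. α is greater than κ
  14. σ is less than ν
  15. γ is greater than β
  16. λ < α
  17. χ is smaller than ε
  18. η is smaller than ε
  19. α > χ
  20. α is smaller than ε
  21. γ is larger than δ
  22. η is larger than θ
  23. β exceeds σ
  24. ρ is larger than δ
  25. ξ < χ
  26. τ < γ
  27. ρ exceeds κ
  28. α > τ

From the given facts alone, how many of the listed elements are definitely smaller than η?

The elements the relations force below η are ξ, χ, τ, δ, θ, κ, λ, ρ, α — no chain reaches any other.
That is 9.

9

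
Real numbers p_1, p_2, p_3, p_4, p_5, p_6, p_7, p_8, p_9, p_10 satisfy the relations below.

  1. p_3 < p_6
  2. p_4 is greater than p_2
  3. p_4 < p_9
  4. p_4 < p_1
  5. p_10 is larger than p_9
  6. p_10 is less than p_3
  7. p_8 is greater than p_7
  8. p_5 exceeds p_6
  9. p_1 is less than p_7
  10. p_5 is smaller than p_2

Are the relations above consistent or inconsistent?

inconsistent

Chaining the given relations yields p_9 < p_10 < p_3 < p_6 < p_5 < p_2 < p_4, so p_9 < p_4. But one relation states p_4 < p_9. These cannot both hold.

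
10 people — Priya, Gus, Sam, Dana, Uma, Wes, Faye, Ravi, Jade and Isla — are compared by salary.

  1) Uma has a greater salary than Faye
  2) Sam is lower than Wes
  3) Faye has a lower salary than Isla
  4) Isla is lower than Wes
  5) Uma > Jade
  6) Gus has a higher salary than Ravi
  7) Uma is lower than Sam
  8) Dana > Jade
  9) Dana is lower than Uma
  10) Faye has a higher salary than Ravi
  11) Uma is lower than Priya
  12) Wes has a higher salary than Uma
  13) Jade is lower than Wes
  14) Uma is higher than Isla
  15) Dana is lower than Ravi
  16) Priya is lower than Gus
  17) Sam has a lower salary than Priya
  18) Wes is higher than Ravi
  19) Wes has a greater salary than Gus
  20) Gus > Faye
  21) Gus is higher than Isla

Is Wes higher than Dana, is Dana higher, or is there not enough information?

Wes

Link the given pairs in sequence: Dana < Ravi; Ravi < Faye; Faye < Isla; Isla < Uma; Uma < Sam; Sam < Priya; Priya < Gus; Gus < Wes.
Chaining these gives Dana < Ravi < Faye < Isla < Uma < Sam < Priya < Gus < Wes.
So Wes is higher.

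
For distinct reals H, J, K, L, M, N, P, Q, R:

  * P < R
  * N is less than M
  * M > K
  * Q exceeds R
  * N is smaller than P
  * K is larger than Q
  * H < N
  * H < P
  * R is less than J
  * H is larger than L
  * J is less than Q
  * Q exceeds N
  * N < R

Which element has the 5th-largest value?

The consecutive relations fix a unique order: L < H < N < P < R < J < Q < K < M.
The 5th largest is R.

R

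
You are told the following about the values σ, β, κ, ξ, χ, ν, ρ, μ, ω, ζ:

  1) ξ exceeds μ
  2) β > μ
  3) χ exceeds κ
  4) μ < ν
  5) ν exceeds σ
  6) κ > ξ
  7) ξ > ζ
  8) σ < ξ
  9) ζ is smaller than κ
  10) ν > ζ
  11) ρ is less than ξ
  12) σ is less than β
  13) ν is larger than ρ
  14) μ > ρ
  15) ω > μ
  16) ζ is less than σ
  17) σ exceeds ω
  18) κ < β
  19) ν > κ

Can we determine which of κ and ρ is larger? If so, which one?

κ

ρ < μ < ω < σ < ξ < κ, by transitivity through μ, ω, σ, ξ.
So κ is larger.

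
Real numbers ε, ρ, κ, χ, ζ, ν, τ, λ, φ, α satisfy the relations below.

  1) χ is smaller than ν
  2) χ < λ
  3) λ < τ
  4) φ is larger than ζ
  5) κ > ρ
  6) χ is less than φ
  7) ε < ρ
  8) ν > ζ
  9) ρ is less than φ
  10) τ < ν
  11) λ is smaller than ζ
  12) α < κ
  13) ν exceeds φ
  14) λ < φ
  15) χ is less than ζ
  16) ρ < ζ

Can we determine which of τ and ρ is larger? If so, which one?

undetermined

Following every chain through τ: above τ we get ν; below τ we get χ, λ.
ρ is not reached, and no chain runs the other way from ρ to τ.
So the given relations leave the order of τ and ρ undetermined.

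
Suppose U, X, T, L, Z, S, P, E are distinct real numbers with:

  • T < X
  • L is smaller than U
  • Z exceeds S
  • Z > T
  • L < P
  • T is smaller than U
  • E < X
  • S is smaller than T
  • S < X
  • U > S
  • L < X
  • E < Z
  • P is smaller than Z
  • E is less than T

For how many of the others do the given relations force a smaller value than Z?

5

Directly below Z: E, S, T, P.
One step further: L (5 so far).
No other element is forced below Z by the given relations, so the count is 5.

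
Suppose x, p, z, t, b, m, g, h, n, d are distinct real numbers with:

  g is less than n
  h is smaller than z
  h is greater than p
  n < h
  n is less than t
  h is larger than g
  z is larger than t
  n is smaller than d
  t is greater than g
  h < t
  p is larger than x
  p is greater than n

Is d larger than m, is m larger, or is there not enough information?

undetermined

Following every chain through m: nothing is chained to m.
d is not reached, and no chain runs the other way from d to m.
So the given relations leave the order of m and d undetermined.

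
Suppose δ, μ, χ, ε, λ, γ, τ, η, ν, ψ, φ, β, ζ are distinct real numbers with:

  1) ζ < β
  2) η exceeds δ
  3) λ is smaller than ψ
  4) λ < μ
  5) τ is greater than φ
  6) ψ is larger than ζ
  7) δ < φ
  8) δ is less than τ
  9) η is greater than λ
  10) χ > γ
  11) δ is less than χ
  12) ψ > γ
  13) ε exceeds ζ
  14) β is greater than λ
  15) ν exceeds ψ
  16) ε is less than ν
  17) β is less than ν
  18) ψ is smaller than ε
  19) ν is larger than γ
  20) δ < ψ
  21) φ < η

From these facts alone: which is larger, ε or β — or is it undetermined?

undetermined

Following every chain through ε: above ε we get ν; below ε we get δ, λ, ζ, γ, ψ.
β is not reached, and no chain runs the other way from β to ε.
So the given relations leave the order of ε and β undetermined.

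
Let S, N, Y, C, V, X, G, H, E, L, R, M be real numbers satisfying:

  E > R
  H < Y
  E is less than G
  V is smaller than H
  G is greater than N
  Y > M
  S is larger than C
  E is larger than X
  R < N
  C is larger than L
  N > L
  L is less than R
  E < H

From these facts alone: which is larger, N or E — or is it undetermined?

Following every chain through E: above E we get H, Y, G; below E we get L, X, R.
N is not reached, and no chain runs the other way from N to E.
So the given relations leave the order of E and N undetermined.

undetermined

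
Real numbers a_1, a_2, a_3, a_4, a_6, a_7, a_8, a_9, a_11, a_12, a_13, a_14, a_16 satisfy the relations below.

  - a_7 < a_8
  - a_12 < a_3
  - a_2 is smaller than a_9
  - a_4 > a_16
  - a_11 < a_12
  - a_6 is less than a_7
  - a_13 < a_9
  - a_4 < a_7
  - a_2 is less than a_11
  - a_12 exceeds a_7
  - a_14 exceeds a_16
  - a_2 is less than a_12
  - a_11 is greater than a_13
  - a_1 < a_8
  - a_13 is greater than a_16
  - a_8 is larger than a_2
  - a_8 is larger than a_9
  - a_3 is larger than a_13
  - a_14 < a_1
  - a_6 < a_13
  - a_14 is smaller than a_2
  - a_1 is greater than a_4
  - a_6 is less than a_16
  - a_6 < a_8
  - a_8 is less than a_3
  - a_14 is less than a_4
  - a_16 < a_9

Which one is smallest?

a_16 is not least since a_6 < a_16; a_13 is not least since a_6 < a_13; a_14 is not least since a_16 < a_14; a_4 is not least since a_14 < a_4; a_2 is not least since a_14 < a_2; a_1 is not least since a_4 < a_1; a_9 is not least since a_2 < a_9; a_11 is not least since a_13 < a_11; a_7 is not least since a_4 < a_7; a_12 is not least since a_2 < a_12; a_8 is not least since a_7 < a_8; a_3 is not least since a_12 < a_3.
Only a_6 has nothing below it, so a_6 is the smallest.

a_6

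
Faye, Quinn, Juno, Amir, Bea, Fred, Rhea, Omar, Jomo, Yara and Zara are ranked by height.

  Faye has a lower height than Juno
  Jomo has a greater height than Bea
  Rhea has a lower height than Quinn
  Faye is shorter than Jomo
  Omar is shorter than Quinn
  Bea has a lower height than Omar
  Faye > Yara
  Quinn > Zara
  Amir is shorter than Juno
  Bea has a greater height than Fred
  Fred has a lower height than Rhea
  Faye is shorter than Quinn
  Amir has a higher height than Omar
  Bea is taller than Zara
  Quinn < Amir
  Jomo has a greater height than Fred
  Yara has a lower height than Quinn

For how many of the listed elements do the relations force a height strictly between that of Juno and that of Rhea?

2

Chaining upward from Rhea reaches: Quinn, Amir.
Chaining downward from Juno reaches: Fred, Yara, Zara, Faye, Bea, Omar, Quinn, Amir.
Strictly between Rhea and Juno are those in both lists: Quinn, Amir — 2 elements.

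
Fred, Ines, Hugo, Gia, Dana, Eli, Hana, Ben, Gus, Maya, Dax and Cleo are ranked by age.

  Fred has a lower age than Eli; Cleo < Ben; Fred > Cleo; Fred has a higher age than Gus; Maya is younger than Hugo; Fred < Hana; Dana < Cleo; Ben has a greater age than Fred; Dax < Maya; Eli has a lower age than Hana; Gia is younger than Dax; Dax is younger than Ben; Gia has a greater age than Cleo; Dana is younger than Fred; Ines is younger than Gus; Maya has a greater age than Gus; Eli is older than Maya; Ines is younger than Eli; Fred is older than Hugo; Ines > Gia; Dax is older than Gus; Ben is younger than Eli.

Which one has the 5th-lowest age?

Gus

Piecing the relations together gives one ordering: Dana < Cleo < Gia < Ines < Gus < Dax < Maya < Hugo < Fred < Ben < Eli < Hana.
Counting 5 from the smallest end gives Gus.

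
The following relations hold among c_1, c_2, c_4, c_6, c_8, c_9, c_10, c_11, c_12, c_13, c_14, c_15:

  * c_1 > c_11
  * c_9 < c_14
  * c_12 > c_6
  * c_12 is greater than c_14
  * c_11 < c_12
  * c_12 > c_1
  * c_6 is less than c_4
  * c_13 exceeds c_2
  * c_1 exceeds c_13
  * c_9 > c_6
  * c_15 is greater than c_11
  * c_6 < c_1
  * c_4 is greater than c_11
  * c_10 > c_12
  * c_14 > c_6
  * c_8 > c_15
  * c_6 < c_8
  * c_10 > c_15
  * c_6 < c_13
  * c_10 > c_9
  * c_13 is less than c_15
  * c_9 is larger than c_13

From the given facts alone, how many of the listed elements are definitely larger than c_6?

9

From c_6 the given relations immediately reach c_13, c_4, c_9, c_1, c_14, c_12, c_8.
From those, c_15, c_10 — 9 in total.
Nothing else is reachable above c_6; 9 in all.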